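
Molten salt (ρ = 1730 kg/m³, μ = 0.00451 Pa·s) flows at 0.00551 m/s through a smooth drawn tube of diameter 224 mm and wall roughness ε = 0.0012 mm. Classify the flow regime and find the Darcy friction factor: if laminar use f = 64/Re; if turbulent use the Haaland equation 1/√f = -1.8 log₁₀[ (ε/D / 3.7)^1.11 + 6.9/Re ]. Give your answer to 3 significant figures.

Re = ρVD/μ = 1730·0.00551·0.224/0.00451 = 473.4.
Re < 2300 → laminar, so f = 64/Re = 0.1352 (roughness is irrelevant in laminar flow).

f ≈ 0.135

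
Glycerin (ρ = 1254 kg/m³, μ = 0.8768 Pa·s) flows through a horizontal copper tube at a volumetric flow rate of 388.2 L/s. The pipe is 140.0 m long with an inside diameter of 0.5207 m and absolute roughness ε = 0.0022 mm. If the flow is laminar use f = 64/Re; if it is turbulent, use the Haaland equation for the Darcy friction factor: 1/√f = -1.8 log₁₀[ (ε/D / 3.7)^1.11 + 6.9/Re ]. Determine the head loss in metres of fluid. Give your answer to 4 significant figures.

h_f ≈ 2.147 m

Q = 388.2 L/s = 388.2/1000 = 0.3882 m³/s.
Cross-sectional area A = πD²/4 = π(0.5207)²/4 = 0.2129 m²; mean velocity V = Q/A = 0.3882/0.2129 = 1.823 m/s.
Reynolds number Re = ρVD/μ = 1254 · 1.823 · 0.5207 / 0.877 = 1358.
Re < 2300 → laminar flow, so f = 64/Re = 64/1358 = 0.04714 (the turbulent correlation is not needed).
Darcy-Weisbach: ΔP = f(L/D)(ρV²/2) = 0.04714·(140/0.5207)·(1254·1.823²/2) = 0.04714·268.9·2084 = 2.641e+04 Pa.
Head loss h_f = ΔP/(ρg) = 2.641e+04/(1254·9.81) = 2.147 m.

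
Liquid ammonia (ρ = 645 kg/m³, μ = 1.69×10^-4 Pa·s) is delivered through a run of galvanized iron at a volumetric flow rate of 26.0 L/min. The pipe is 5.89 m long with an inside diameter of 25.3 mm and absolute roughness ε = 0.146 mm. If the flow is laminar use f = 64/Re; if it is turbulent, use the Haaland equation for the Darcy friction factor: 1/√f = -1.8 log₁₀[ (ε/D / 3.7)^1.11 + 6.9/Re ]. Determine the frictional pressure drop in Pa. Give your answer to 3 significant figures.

ΔP ≈ 1830 Pa

Q = 26.0 L/min = 26.0/60000 = 0.0004333 m³/s.
Cross-sectional area A = πD²/4 = π(0.0253)²/4 = 0.0005027 m²; mean velocity V = Q/A = 0.0004333/0.0005027 = 0.862 m/s.
Reynolds number Re = ρVD/μ = 645 · 0.862 · 0.0253 / 0.000169 = 8.323e+04.
Re > 4000 → turbulent. Relative roughness ε/D = 0.000146/0.0253 = 0.00577. Haaland: 1/√f = -1.8 log₁₀[(0.00577/3.7)^1.11 + 6.9/8.323e+04] = -1.8 log₁₀[0.000766 + 8.29e-05] = 5.528, so f = 0.03272.
Darcy-Weisbach: ΔP = f(L/D)(ρV²/2) = 0.03272·(5.89/0.0253)·(645·0.862²/2) = 0.03272·232.8·239.6 = 1825 Pa.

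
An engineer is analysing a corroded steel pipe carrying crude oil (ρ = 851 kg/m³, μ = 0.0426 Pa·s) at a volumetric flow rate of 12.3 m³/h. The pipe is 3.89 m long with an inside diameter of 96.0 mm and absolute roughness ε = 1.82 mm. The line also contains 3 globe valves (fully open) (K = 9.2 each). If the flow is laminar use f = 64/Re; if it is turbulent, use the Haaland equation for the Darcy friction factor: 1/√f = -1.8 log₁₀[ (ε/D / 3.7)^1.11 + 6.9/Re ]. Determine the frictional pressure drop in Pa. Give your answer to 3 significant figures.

Q = 12.3 m³/h = 12.3/3600 = 0.003417 m³/s.
Cross-sectional area A = πD²/4 = π(0.096)²/4 = 0.007238 m²; mean velocity V = Q/A = 0.003417/0.007238 = 0.472 m/s.
Reynolds number Re = ρVD/μ = 851 · 0.472 · 0.096 / 0.0426 = 905.2.
Re < 2300 → laminar flow, so f = 64/Re = 64/905.2 = 0.0707 (the turbulent correlation is not needed).
Total minor-loss coefficient ΣK = 3·9.2 = 27.6.
ΔP = [f·L/D + ΣK]·(ρV²/2) = [0.0707·3.89/0.096 + 27.6]·(851·0.472²/2) = [2.865 + 27.6]·94.81 = 2888 Pa.

ΔP ≈ 2890 Pa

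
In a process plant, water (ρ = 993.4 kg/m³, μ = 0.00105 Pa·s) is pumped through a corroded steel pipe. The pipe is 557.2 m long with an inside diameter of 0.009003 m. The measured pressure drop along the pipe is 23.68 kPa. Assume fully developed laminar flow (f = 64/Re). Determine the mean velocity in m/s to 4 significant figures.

V ≈ 0.1025 m/s

For laminar flow, f = 64/Re with Re = ρVD/μ, so Darcy-Weisbach reduces to ΔP = 32μLV/D². Solving for V: V = ΔP·D²/(32μL) = 2.368e+04·(0.009003)²/(32·0.00105·557.2) = 0.1025 m/s.
Check: Re = ρVD/μ = 993.4·0.1025·0.009003/0.00105 = 873.2 < 2300, so the laminar assumption holds.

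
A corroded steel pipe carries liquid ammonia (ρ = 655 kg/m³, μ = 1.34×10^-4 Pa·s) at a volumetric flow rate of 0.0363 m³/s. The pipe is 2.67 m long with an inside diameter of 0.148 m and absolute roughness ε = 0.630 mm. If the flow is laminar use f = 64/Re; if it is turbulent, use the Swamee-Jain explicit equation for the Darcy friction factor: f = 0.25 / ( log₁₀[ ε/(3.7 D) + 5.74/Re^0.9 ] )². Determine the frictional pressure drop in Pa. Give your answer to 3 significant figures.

ΔP ≈ 764 Pa

Cross-sectional area A = πD²/4 = π(0.148)²/4 = 0.0172 m²; mean velocity V = Q/A = 0.0363/0.0172 = 2.11 m/s.
Reynolds number Re = ρVD/μ = 655 · 2.11 · 0.148 / 0.000134 = 1.526e+06.
Re > 4000 → turbulent. Relative roughness ε/D = 0.00063/0.148 = 0.00426. Swamee-Jain: f = 0.25/(log₁₀[0.00426/3.7 + 5.74/1.526e+06^0.9])² = 0.25/(log₁₀[0.00115 + 1.56e-05])² = 0.25/(-2.933)² = 0.02906.
Darcy-Weisbach: ΔP = f(L/D)(ρV²/2) = 0.02906·(2.67/0.148)·(655·2.11²/2) = 0.02906·18.04·1458 = 764.3 Pa.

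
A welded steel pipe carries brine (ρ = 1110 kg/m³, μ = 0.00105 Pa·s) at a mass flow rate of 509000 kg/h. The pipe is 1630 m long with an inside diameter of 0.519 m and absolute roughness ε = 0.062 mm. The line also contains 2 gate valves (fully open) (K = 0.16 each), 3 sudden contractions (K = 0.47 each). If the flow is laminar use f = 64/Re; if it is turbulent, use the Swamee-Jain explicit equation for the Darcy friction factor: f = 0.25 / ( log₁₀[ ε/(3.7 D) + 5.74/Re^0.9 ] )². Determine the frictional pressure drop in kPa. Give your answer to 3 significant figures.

ṁ = 509000 kg/h = 509000/3600 = 141.4 kg/s.
A = πD²/4 = π(0.519)²/4 = 0.2116 m²; mean velocity V = ṁ/(ρA) = 141.4/(1110 · 0.2116) = 0.6021 m/s.
Reynolds number Re = ρVD/μ = 1110 · 0.6021 · 0.519 / 0.00105 = 3.303e+05.
Re > 4000 → turbulent. Relative roughness ε/D = 6.2e-05/0.519 = 0.000119. Swamee-Jain: f = 0.25/(log₁₀[0.000119/3.7 + 5.74/3.303e+05^0.9])² = 0.25/(log₁₀[3.23e-05 + 6.19e-05])² = 0.25/(-4.026)² = 0.01542.
Total minor-loss coefficient ΣK = 2·0.16 + 3·0.47 = 1.73.
ΔP = [f·L/D + ΣK]·(ρV²/2) = [0.01542·1630/0.519 + 1.73]·(1110·0.6021²/2) = [48.44 + 1.73]·201.2 = 1.009e+04 Pa.
ΔP = 1.009e+04 Pa = 10.1 kPa.

ΔP ≈ 10.1 kPa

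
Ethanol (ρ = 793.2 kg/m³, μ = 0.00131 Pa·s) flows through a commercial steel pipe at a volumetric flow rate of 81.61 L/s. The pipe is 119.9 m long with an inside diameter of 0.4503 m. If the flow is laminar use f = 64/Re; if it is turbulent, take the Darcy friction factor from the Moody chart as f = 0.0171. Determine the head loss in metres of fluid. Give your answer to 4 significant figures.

Q = 81.61 L/s = 81.61/1000 = 0.08161 m³/s.
Cross-sectional area A = πD²/4 = π(0.4503)²/4 = 0.1593 m²; mean velocity V = Q/A = 0.08161/0.1593 = 0.5124 m/s.
Reynolds number Re = ρVD/μ = 793.2 · 0.5124 · 0.4503 / 0.00131 = 1.397e+05.
Re > 4000 → turbulent; use the Moody-chart value f = 0.0171.
Darcy-Weisbach: ΔP = f(L/D)(ρV²/2) = 0.0171·(119.9/0.4503)·(793.2·0.5124²/2) = 0.0171·266.3·104.1 = 474.2 Pa.
Head loss h_f = ΔP/(ρg) = 474.2/(793.2·9.81) = 0.06094 m.

h_f ≈ 0.06094 m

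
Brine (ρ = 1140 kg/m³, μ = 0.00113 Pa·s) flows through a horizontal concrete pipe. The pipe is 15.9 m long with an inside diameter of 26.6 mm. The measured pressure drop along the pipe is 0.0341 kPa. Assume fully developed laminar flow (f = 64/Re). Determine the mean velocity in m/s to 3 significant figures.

V ≈ 0.0420 m/s

For laminar flow, f = 64/Re with Re = ρVD/μ, so Darcy-Weisbach reduces to ΔP = 32μLV/D². Solving for V: V = ΔP·D²/(32μL) = 34.1·(0.0266)²/(32·0.00113·15.9) = 0.04197 m/s.
Check: Re = ρVD/μ = 1140·0.04197·0.0266/0.00113 = 1126 < 2300, so the laminar assumption holds.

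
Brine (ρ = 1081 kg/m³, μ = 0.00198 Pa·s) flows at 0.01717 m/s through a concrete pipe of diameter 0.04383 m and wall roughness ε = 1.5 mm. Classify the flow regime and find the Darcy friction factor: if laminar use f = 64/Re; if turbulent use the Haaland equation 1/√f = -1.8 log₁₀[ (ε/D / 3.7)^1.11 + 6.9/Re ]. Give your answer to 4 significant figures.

Re = ρVD/μ = 1081·0.01717·0.04383/0.00198 = 410.9.
Re < 2300 → laminar, so f = 64/Re = 0.1558 (roughness is irrelevant in laminar flow).

f ≈ 0.1558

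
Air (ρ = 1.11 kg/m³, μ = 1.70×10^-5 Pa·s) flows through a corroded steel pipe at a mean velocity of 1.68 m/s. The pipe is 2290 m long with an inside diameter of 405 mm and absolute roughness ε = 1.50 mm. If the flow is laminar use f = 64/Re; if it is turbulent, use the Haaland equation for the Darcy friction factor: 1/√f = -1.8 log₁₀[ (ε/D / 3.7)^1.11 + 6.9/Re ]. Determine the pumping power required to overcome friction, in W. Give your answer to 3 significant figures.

P ≈ 57.6 W

Reynolds number Re = ρVD/μ = 1.11 · 1.68 · 0.405 / 1.7e-05 = 4.443e+04.
Re > 4000 → turbulent. Relative roughness ε/D = 0.0015/0.405 = 0.0037. Haaland: 1/√f = -1.8 log₁₀[(0.0037/3.7)^1.11 + 6.9/4.443e+04] = -1.8 log₁₀[0.000468 + 0.000155] = 5.769, so f = 0.03004.
Darcy-Weisbach: ΔP = f(L/D)(ρV²/2) = 0.03004·(2290/0.405)·(1.11·1.68²/2) = 0.03004·5654·1.566 = 266.1 Pa.
Q = V·A = 1.68·0.1288 = 0.2164 m³/s.
Pumping power P = QΔP = 0.2164·266.1 = 57.59 W = 57.6 W.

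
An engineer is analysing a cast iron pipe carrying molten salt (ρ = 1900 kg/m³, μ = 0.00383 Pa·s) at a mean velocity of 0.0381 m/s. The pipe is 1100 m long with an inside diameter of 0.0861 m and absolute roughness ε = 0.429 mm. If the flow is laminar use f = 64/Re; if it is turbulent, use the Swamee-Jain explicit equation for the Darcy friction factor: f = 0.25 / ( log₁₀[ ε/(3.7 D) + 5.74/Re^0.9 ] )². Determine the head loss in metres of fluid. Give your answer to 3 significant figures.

h_f ≈ 0.0372 m

Reynolds number Re = ρVD/μ = 1900 · 0.0381 · 0.0861 / 0.00383 = 1627.
Re < 2300 → laminar flow, so f = 64/Re = 64/1627 = 0.03933 (the turbulent correlation is not needed).
Darcy-Weisbach: ΔP = f(L/D)(ρV²/2) = 0.03933·(1100/0.0861)·(1900·0.0381²/2) = 0.03933·1.278e+04·1.379 = 692.9 Pa.
Head loss h_f = ΔP/(ρg) = 692.9/(1900·9.81) = 0.0372 m.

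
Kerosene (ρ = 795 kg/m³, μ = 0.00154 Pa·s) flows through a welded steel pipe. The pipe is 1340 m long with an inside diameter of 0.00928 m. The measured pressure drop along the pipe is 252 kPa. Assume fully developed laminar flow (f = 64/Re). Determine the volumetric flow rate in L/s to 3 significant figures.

For laminar flow, f = 64/Re with Re = ρVD/μ, so Darcy-Weisbach reduces to ΔP = 32μLV/D². Solving for V: V = ΔP·D²/(32μL) = 2.52e+05·(0.00928)²/(32·0.00154·1340) = 0.3286 m/s.
Check: Re = ρVD/μ = 795·0.3286·0.00928/0.00154 = 1574 < 2300, so the laminar assumption holds.
Q = V·A = 0.3286·(π/4·0.00928²) = 2.223e-05 m³/s = 0.0222 L/s.

Q ≈ 0.0222 L/s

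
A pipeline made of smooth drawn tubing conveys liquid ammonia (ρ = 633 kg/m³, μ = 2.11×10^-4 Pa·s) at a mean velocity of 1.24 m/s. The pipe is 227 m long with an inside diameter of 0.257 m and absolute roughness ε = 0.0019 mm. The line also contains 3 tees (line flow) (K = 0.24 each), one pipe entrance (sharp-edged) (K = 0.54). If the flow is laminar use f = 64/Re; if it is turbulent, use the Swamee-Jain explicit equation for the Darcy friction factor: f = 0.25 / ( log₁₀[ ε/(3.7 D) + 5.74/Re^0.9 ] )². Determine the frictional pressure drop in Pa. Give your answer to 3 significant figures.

Reynolds number Re = ρVD/μ = 633 · 1.24 · 0.257 / 0.000211 = 9.56e+05.
Re > 4000 → turbulent. Relative roughness ε/D = 1.9e-06/0.257 = 7.39e-06. Swamee-Jain: f = 0.25/(log₁₀[7.39e-06/3.7 + 5.74/9.56e+05^0.9])² = 0.25/(log₁₀[2e-06 + 2.38e-05])² = 0.25/(-4.588)² = 0.01187.
Total minor-loss coefficient ΣK = 3·0.24 + 1·0.54 = 1.26.
ΔP = [f·L/D + ΣK]·(ρV²/2) = [0.01187·227/0.257 + 1.26]·(633·1.24²/2) = [10.49 + 1.26]·486.7 = 5717 Pa.

ΔP ≈ 5720 Pa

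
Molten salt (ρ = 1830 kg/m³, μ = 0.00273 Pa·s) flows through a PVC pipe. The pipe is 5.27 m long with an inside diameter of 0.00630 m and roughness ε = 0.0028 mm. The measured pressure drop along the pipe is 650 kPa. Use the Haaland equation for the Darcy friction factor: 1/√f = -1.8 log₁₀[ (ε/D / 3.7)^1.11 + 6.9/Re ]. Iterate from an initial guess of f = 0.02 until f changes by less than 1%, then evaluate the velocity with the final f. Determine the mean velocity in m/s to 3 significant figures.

V ≈ 5.78 m/s

Rearranging Darcy-Weisbach: V = √(2·ΔP·D/(f·L·ρ)). With ε/D = 2.8e-06/0.0063 = 0.000444, iterate starting from f = 0.02:
  f = 0.02 → V = √(2·6.5e+05·0.0063/(0.02·5.27·1830)) = 6.516 m/s; Re = ρVD/μ = 2.752e+04; f → 0.02477
  f = 0.02477 → V = 5.855 m/s; Re = 2.473e+04; f → 0.02534
  f = 0.02534 → V = 5.789 m/s; Re = 2.445e+04; f → 0.0254
Converged (Δf/f < 1%). With the final f = 0.0254: V = √(2·6.5e+05·0.0063/(0.0254·5.27·1830)) = 5.782 m/s.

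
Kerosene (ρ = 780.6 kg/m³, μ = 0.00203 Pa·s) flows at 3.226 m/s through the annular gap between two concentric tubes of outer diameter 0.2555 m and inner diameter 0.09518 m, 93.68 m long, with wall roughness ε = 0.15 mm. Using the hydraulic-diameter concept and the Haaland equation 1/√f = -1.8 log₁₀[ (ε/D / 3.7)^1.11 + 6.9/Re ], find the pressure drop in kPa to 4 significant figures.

ΔP ≈ 49.03 kPa

Hydraulic diameter D_h = 4A/P = D_o - D_i = 0.2555 - 0.09518 = 0.1603 m.
Re = ρVD_h/μ = 780.6·3.226·0.1603/0.00203 = 1.989e+05.
ε/D_h = 0.00015/0.1603 = 0.000936; Haaland gives 1/√f = -1.8 log₁₀[0.000102+3.47e-05] = 6.957, so f = 0.02066.
ΔP = f(L/D_h)(ρV²/2) = 0.02066·93.68/0.1603·4062 = 4.903e+04 Pa.
ΔP = 49.03 kPa.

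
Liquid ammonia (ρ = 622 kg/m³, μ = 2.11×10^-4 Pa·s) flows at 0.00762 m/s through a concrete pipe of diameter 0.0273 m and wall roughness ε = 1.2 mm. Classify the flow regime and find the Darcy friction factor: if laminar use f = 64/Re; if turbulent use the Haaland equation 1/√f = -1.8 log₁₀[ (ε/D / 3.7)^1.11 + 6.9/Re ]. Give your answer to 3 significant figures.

f ≈ 0.104

Re = ρVD/μ = 622·0.00762·0.0273/0.000211 = 613.2.
Re < 2300 → laminar, so f = 64/Re = 0.1044 (roughness is irrelevant in laminar flow).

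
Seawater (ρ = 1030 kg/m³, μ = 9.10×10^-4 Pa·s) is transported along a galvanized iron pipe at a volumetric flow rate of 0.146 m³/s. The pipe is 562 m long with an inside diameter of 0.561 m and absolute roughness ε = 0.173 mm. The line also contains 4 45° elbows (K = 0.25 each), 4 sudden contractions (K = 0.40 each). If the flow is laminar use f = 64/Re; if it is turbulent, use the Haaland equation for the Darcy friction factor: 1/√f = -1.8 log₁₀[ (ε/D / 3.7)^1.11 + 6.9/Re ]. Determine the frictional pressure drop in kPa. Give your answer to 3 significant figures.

Cross-sectional area A = πD²/4 = π(0.561)²/4 = 0.2472 m²; mean velocity V = Q/A = 0.146/0.2472 = 0.5907 m/s.
Reynolds number Re = ρVD/μ = 1030 · 0.5907 · 0.561 / 0.00091 = 3.751e+05.
Re > 4000 → turbulent. Relative roughness ε/D = 0.000173/0.561 = 0.000308. Haaland: 1/√f = -1.8 log₁₀[(0.000308/3.7)^1.11 + 6.9/3.751e+05] = -1.8 log₁₀[2.97e-05 + 1.84e-05] = 7.773, so f = 0.01655.
Total minor-loss coefficient ΣK = 4·0.25 + 4·0.4 = 2.6.
ΔP = [f·L/D + ΣK]·(ρV²/2) = [0.01655·562/0.561 + 2.6]·(1030·0.5907²/2) = [16.58 + 2.6]·179.7 = 3446 Pa.
ΔP = 3446 Pa = 3.45 kPa.

ΔP ≈ 3.45 kPa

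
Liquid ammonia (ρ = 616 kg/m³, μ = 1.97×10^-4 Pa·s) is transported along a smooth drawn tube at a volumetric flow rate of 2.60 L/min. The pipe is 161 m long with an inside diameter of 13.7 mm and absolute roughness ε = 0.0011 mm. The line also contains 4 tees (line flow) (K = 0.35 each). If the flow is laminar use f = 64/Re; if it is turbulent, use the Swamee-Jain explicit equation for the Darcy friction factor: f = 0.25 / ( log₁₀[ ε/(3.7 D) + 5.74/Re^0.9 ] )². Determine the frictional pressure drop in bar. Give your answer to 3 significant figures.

ΔP ≈ 0.0919 bar

Q = 2.60 L/min = 2.60/60000 = 4.333e-05 m³/s.
Cross-sectional area A = πD²/4 = π(0.0137)²/4 = 0.0001474 m²; mean velocity V = Q/A = 4.333e-05/0.0001474 = 0.294 m/s.
Reynolds number Re = ρVD/μ = 616 · 0.294 · 0.0137 / 0.000197 = 1.259e+04.
Re > 4000 → turbulent. Relative roughness ε/D = 1.1e-06/0.0137 = 8.03e-05. Swamee-Jain: f = 0.25/(log₁₀[8.03e-05/3.7 + 5.74/1.259e+04^0.9])² = 0.25/(log₁₀[2.17e-05 + 0.00117])² = 0.25/(-2.923)² = 0.02926.
Total minor-loss coefficient ΣK = 4·0.35 = 1.4.
ΔP = [f·L/D + ΣK]·(ρV²/2) = [0.02926·161/0.0137 + 1.4]·(616·0.294²/2) = [343.8 + 1.4]·26.62 = 9188 Pa.
ΔP = 9188 Pa = 0.0919 bar.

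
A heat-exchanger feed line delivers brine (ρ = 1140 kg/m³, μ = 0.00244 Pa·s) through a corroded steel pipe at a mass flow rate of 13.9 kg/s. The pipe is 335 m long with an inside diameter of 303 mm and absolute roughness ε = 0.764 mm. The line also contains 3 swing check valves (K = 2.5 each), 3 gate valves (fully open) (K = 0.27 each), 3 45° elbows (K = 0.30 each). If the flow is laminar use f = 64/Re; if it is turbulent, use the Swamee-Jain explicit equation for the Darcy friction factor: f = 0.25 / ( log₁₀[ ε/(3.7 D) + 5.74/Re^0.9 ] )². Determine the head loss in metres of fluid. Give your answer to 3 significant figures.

h_f ≈ 0.0622 m

A = πD²/4 = π(0.303)²/4 = 0.07211 m²; mean velocity V = ṁ/(ρA) = 13.9/(1140 · 0.07211) = 0.1691 m/s.
Reynolds number Re = ρVD/μ = 1140 · 0.1691 · 0.303 / 0.00244 = 2.394e+04.
Re > 4000 → turbulent. Relative roughness ε/D = 0.000764/0.303 = 0.00252. Swamee-Jain: f = 0.25/(log₁₀[0.00252/3.7 + 5.74/2.394e+04^0.9])² = 0.25/(log₁₀[0.000681 + 0.000657])² = 0.25/(-2.873)² = 0.03028.
Total minor-loss coefficient ΣK = 3·2.5 + 3·0.27 + 3·0.3 = 9.21.
ΔP = [f·L/D + ΣK]·(ρV²/2) = [0.03028·335/0.303 + 9.21]·(1140·0.1691²/2) = [33.48 + 9.21]·16.3 = 695.8 Pa.
Head loss h_f = ΔP/(ρg) = 695.8/(1140·9.81) = 0.0622 m.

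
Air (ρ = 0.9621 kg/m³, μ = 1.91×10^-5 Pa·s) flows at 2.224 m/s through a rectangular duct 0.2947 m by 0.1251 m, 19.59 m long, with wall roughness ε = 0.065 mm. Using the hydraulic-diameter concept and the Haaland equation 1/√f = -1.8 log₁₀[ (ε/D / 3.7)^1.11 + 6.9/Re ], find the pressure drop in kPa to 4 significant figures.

Hydraulic diameter D_h = 4A/P = 4·(0.2947·0.1251)/(2·(0.2947+0.1251)) = 0.1475/0.8396 = 0.1756 m.
Re = ρVD_h/μ = 0.9621·2.224·0.1756/1.91e-05 = 1.968e+04.
ε/D_h = 6.5e-05/0.1756 = 0.00037; Haaland gives 1/√f = -1.8 log₁₀[3.63e-05+0.000351] = 6.142, so f = 0.02651.
ΔP = f(L/D_h)(ρV²/2) = 0.02651·19.59/0.1756·2.379 = 7.034 Pa.
ΔP = 0.007034 kPa.

ΔP ≈ 0.007034 kPa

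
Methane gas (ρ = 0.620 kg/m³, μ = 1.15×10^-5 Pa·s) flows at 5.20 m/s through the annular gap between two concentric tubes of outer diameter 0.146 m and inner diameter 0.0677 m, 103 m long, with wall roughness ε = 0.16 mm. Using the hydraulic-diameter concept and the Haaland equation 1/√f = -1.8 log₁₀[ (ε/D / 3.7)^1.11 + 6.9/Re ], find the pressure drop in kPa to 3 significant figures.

ΔP ≈ 0.321 kPa

Hydraulic diameter D_h = 4A/P = D_o - D_i = 0.146 - 0.0677 = 0.0783 m.
Re = ρVD_h/μ = 0.62·5.2·0.0783/1.15e-05 = 2.195e+04.
ε/D_h = 0.00016/0.0783 = 0.00204; Haaland gives 1/√f = -1.8 log₁₀[0.000242+0.000314] = 5.858, so f = 0.02914.
ΔP = f(L/D_h)(ρV²/2) = 0.02914·103/0.0783·8.382 = 321.3 Pa.
ΔP = 0.321 kPa.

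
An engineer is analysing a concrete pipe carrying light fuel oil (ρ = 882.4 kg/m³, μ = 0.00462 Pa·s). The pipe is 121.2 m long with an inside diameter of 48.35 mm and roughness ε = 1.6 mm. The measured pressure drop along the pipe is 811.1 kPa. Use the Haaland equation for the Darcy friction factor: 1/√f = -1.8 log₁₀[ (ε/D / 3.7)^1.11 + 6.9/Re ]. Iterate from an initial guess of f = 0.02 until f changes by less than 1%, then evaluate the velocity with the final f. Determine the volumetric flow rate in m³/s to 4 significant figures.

Q ≈ 0.006387 m³/s

Rearranging Darcy-Weisbach: V = √(2·ΔP·D/(f·L·ρ)). With ε/D = 0.0016/0.04835 = 0.0331, iterate starting from f = 0.02:
  f = 0.02 → V = √(2·8.111e+05·0.04835/(0.02·121.2·882.4)) = 6.056 m/s; Re = ρVD/μ = 5.592e+04; f → 0.06022
  f = 0.06022 → V = 3.49 m/s; Re = 3.223e+04; f → 0.06061
Converged (Δf/f < 1%). With the final f = 0.06061: V = √(2·8.111e+05·0.04835/(0.06061·121.2·882.4)) = 3.479 m/s.
Q = V·A = 3.479·(π/4·0.04835²) = 0.006387 m³/s = 0.006387 m³/s.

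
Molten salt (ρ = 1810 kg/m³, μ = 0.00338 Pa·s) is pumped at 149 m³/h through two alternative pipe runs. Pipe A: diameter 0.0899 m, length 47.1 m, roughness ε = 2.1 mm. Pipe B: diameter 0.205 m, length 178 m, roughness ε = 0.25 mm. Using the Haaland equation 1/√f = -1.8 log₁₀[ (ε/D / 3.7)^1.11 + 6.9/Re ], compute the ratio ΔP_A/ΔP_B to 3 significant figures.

Pipe A: V = Q/A = 0.04139/0.006348 = 6.52 m/s; Re = 3.139e+05; ε/D = 0.0234; Haaland → f = 0.05188; ΔP_A = f(L/D)(ρV²/2) = 1.046e+06 Pa.
Pipe B: V = Q/A = 0.04139/0.03301 = 1.254 m/s; Re = 1.377e+05; ε/D = 0.00122; Haaland → f = 0.02219; ΔP_B = f(L/D)(ρV²/2) = 2.742e+04 Pa.
ΔP_A/ΔP_B = 1.046e+06/2.742e+04 = 38.1.

ΔP_A/ΔP_B ≈ 38.1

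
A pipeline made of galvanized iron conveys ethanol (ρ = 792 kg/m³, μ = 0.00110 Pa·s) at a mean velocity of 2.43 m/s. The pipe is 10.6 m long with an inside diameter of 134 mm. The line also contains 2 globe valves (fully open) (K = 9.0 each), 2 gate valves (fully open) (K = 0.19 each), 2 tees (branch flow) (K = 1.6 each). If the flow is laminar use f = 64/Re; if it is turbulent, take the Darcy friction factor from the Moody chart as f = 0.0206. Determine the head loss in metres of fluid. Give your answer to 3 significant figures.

h_f ≈ 6.99 m

Reynolds number Re = ρVD/μ = 792 · 2.43 · 0.134 / 0.0011 = 2.344e+05.
Re > 4000 → turbulent; use the Moody-chart value f = 0.0206.
Total minor-loss coefficient ΣK = 2·9 + 2·0.19 + 2·1.6 = 21.6.
ΔP = [f·L/D + ΣK]·(ρV²/2) = [0.0206·10.6/0.134 + 21.6]·(792·2.43²/2) = [1.63 + 21.6]·2338 = 5.427e+04 Pa.
Head loss h_f = ΔP/(ρg) = 5.427e+04/(792·9.81) = 6.99 m.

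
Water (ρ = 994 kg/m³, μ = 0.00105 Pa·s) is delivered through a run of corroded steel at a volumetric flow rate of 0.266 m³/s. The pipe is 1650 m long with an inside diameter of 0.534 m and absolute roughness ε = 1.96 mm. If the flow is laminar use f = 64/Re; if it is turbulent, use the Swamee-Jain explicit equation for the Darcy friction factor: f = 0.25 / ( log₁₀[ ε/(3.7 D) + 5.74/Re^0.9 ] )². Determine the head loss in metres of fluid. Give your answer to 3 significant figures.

Cross-sectional area A = πD²/4 = π(0.534)²/4 = 0.224 m²; mean velocity V = Q/A = 0.266/0.224 = 1.188 m/s.
Reynolds number Re = ρVD/μ = 994 · 1.188 · 0.534 / 0.00105 = 6.004e+05.
Re > 4000 → turbulent. Relative roughness ε/D = 0.00196/0.534 = 0.00367. Swamee-Jain: f = 0.25/(log₁₀[0.00367/3.7 + 5.74/6.004e+05^0.9])² = 0.25/(log₁₀[0.000992 + 3.62e-05])² = 0.25/(-2.988)² = 0.028.
Darcy-Weisbach: ΔP = f(L/D)(ρV²/2) = 0.028·(1650/0.534)·(994·1.188²/2) = 0.028·3090·701.1 = 6.066e+04 Pa.
Head loss h_f = ΔP/(ρg) = 6.066e+04/(994·9.81) = 6.22 m.

h_f ≈ 6.22 m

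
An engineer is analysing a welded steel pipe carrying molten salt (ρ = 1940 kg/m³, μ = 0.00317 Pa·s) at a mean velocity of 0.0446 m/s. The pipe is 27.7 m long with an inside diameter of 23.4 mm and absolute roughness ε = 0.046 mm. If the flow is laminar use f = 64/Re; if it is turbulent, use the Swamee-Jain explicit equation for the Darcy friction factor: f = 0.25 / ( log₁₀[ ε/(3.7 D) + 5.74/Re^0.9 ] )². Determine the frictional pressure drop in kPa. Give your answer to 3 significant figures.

Reynolds number Re = ρVD/μ = 1940 · 0.0446 · 0.0234 / 0.00317 = 638.7.
Re < 2300 → laminar flow, so f = 64/Re = 64/638.7 = 0.1002 (the turbulent correlation is not needed).
Darcy-Weisbach: ΔP = f(L/D)(ρV²/2) = 0.1002·(27.7/0.0234)·(1940·0.0446²/2) = 0.1002·1184·1.929 = 228.9 Pa.
ΔP = 228.9 Pa = 0.229 kPa.

ΔP ≈ 0.229 kPa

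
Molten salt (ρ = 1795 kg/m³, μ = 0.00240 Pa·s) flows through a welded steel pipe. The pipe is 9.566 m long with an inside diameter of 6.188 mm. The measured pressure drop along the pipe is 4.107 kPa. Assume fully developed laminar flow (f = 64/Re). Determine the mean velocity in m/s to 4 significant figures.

V ≈ 0.2141 m/s

For laminar flow, f = 64/Re with Re = ρVD/μ, so Darcy-Weisbach reduces to ΔP = 32μLV/D². Solving for V: V = ΔP·D²/(32μL) = 4107·(0.006188)²/(32·0.0024·9.566) = 0.2141 m/s.
Check: Re = ρVD/μ = 1795·0.2141·0.006188/0.0024 = 990.7 < 2300, so the laminar assumption holds.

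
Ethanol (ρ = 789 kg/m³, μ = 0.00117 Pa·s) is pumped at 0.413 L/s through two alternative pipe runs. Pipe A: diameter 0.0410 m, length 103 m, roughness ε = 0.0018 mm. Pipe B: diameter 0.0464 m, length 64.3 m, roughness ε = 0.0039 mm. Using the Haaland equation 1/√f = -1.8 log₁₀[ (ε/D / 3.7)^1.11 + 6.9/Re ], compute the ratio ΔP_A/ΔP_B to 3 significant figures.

ΔP_A/ΔP_B ≈ 2.87

Pipe A: V = Q/A = 0.000413/0.00132 = 0.3128 m/s; Re = 8649; ε/D = 4.39e-05; Haaland → f = 0.03219; ΔP_A = f(L/D)(ρV²/2) = 3122 Pa.
Pipe B: V = Q/A = 0.000413/0.001691 = 0.2442 m/s; Re = 7642; ε/D = 8.41e-05; Haaland → f = 0.03337; ΔP_B = f(L/D)(ρV²/2) = 1088 Pa.
ΔP_A/ΔP_B = 3122/1088 = 2.87.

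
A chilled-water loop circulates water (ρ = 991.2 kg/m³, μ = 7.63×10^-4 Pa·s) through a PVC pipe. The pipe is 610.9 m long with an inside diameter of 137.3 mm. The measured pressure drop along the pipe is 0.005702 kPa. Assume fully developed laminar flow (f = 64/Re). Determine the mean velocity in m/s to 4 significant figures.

For laminar flow, f = 64/Re with Re = ρVD/μ, so Darcy-Weisbach reduces to ΔP = 32μLV/D². Solving for V: V = ΔP·D²/(32μL) = 5.702·(0.1373)²/(32·0.000763·610.9) = 0.007206 m/s.
Check: Re = ρVD/μ = 991.2·0.007206·0.1373/0.000763 = 1285 < 2300, so the laminar assumption holds.

V ≈ 0.007206 m/s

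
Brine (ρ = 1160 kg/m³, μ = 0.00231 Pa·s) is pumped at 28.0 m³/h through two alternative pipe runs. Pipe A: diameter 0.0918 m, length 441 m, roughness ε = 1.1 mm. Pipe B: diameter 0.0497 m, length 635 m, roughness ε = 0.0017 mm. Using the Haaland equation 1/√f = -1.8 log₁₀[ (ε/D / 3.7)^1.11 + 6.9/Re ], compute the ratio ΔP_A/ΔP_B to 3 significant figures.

ΔP_A/ΔP_B ≈ 0.0743

Pipe A: V = Q/A = 0.007778/0.006619 = 1.175 m/s; Re = 5.417e+04; ε/D = 0.012; Haaland → f = 0.04133; ΔP_A = f(L/D)(ρV²/2) = 1.59e+05 Pa.
Pipe B: V = Q/A = 0.007778/0.00194 = 4.009 m/s; Re = 1.001e+05; ε/D = 3.42e-05; Haaland → f = 0.01796; ΔP_B = f(L/D)(ρV²/2) = 2.139e+06 Pa.
ΔP_A/ΔP_B = 1.59e+05/2.139e+06 = 0.0743.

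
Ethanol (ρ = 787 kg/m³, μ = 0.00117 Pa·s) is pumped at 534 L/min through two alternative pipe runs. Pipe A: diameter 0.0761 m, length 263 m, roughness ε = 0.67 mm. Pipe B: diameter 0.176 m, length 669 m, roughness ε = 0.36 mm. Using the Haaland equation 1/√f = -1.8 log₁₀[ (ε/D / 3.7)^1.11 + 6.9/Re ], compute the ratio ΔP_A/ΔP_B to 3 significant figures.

Pipe A: V = Q/A = 0.0089/0.004548 = 1.957 m/s; Re = 1.002e+05; ε/D = 0.0088; Haaland → f = 0.037; ΔP_A = f(L/D)(ρV²/2) = 1.926e+05 Pa.
Pipe B: V = Q/A = 0.0089/0.02433 = 0.3658 m/s; Re = 4.331e+04; ε/D = 0.00205; Haaland → f = 0.02676; ΔP_B = f(L/D)(ρV²/2) = 5356 Pa.
ΔP_A/ΔP_B = 1.926e+05/5356 = 36.0.

ΔP_A/ΔP_B ≈ 36.0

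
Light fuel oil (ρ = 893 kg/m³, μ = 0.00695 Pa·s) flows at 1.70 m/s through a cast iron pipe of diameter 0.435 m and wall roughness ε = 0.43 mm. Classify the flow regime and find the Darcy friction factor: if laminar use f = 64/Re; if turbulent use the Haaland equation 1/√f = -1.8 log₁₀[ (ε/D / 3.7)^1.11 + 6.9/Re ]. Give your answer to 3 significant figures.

f ≈ 0.0220

Re = ρVD/μ = 893·1.7·0.435/0.00695 = 9.502e+04.
Re > 4000 → turbulent. ε/D = 0.00043/0.435 = 0.000989; Haaland: 1/√f = -1.8 log₁₀[0.000108 + 7.26e-05] = 6.738, so f = 0.02203.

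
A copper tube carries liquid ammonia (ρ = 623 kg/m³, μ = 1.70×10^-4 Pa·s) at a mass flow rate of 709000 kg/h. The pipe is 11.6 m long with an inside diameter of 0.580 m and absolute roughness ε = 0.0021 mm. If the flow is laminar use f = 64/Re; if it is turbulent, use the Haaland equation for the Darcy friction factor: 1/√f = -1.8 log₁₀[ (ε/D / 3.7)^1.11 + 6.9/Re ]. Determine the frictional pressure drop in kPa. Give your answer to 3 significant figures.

ṁ = 709000 kg/h = 709000/3600 = 196.9 kg/s.
A = πD²/4 = π(0.58)²/4 = 0.2642 m²; mean velocity V = ṁ/(ρA) = 196.9/(623 · 0.2642) = 1.196 m/s.
Reynolds number Re = ρVD/μ = 623 · 1.196 · 0.58 / 0.00017 = 2.543e+06.
Re > 4000 → turbulent. Relative roughness ε/D = 2.1e-06/0.58 = 3.62e-06. Haaland: 1/√f = -1.8 log₁₀[(3.62e-06/3.7)^1.11 + 6.9/2.543e+06] = -1.8 log₁₀[2.14e-07 + 2.71e-06] = 9.961, so f = 0.01008.
Darcy-Weisbach: ΔP = f(L/D)(ρV²/2) = 0.01008·(11.6/0.58)·(623·1.196²/2) = 0.01008·20·445.9 = 89.9 Pa.
ΔP = 89.9 Pa = 0.0899 kPa.

ΔP ≈ 0.0899 kPa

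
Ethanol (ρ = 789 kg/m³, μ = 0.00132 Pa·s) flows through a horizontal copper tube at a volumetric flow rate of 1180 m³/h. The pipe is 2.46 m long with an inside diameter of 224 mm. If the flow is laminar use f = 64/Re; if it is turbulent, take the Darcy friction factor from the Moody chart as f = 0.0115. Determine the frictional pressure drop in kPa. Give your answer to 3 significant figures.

ΔP ≈ 3.45 kPa

Q = 1180 m³/h = 1180/3600 = 0.3278 m³/s.
Cross-sectional area A = πD²/4 = π(0.224)²/4 = 0.03941 m²; mean velocity V = Q/A = 0.3278/0.03941 = 8.318 m/s.
Reynolds number Re = ρVD/μ = 789 · 8.318 · 0.224 / 0.00132 = 1.114e+06.
Re > 4000 → turbulent; use the Moody-chart value f = 0.0115.
Darcy-Weisbach: ΔP = f(L/D)(ρV²/2) = 0.0115·(2.46/0.224)·(789·8.318²/2) = 0.0115·10.98·2.729e+04 = 3447 Pa.
ΔP = 3447 Pa = 3.45 kPa.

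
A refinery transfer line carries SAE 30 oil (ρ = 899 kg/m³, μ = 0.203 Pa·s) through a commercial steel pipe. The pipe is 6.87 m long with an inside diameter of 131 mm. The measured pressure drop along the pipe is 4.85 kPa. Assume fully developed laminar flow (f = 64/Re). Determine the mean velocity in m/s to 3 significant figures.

For laminar flow, f = 64/Re with Re = ρVD/μ, so Darcy-Weisbach reduces to ΔP = 32μLV/D². Solving for V: V = ΔP·D²/(32μL) = 4850·(0.131)²/(32·0.203·6.87) = 1.865 m/s.
Check: Re = ρVD/μ = 899·1.865·0.131/0.203 = 1082 < 2300, so the laminar assumption holds.

V ≈ 1.87 m/s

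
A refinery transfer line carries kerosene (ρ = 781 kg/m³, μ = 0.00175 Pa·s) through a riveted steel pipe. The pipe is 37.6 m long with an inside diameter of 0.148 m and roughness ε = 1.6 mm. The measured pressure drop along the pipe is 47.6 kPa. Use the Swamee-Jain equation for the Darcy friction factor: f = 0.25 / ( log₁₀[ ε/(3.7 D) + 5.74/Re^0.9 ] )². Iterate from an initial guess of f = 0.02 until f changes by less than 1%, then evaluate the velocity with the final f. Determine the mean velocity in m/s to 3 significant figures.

V ≈ 3.49 m/s

Rearranging Darcy-Weisbach: V = √(2·ΔP·D/(f·L·ρ)). With ε/D = 0.0016/0.148 = 0.0108, iterate starting from f = 0.02:
  f = 0.02 → V = √(2·4.76e+04·0.148/(0.02·37.6·781)) = 4.898 m/s; Re = ρVD/μ = 3.235e+05; f → 0.03921
  f = 0.03921 → V = 3.498 m/s; Re = 2.311e+05; f → 0.03931
Converged (Δf/f < 1%). With the final f = 0.03931: V = √(2·4.76e+04·0.148/(0.03931·37.6·781)) = 3.494 m/s.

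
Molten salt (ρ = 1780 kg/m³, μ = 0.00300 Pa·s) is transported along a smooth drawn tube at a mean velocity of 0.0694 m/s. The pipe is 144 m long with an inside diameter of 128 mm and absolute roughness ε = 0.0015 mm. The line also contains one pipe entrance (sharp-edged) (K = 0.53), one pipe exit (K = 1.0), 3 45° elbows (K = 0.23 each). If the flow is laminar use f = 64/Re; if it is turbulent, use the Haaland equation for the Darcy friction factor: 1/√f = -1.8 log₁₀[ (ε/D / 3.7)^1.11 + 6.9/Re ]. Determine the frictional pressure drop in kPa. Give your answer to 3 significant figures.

Reynolds number Re = ρVD/μ = 1780 · 0.0694 · 0.128 / 0.003 = 5271.
Re > 4000 → turbulent. Relative roughness ε/D = 1.5e-06/0.128 = 1.17e-05. Haaland: 1/√f = -1.8 log₁₀[(1.17e-05/3.7)^1.11 + 6.9/5271] = -1.8 log₁₀[7.87e-07 + 0.00131] = 5.189, so f = 0.03714.
Total minor-loss coefficient ΣK = 1·0.53 + 1·1 + 3·0.23 = 2.22.
ΔP = [f·L/D + ΣK]·(ρV²/2) = [0.03714·144/0.128 + 2.22]·(1780·0.0694²/2) = [41.78 + 2.22]·4.287 = 188.6 Pa.
ΔP = 188.6 Pa = 0.189 kPa.

ΔP ≈ 0.189 kPa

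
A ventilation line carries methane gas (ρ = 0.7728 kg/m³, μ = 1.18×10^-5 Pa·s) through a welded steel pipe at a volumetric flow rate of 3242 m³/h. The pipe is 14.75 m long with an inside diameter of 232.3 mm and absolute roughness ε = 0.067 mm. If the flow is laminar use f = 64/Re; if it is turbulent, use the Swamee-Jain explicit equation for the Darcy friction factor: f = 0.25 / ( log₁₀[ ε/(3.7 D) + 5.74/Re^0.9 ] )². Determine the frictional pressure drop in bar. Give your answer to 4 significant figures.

ΔP ≈ 0.001868 bar

Q = 3242 m³/h = 3242/3600 = 0.9006 m³/s.
Cross-sectional area A = πD²/4 = π(0.2323)²/4 = 0.04238 m²; mean velocity V = Q/A = 0.9006/0.04238 = 21.25 m/s.
Reynolds number Re = ρVD/μ = 0.7728 · 21.25 · 0.2323 / 1.18e-05 = 3.233e+05.
Re > 4000 → turbulent. Relative roughness ε/D = 6.7e-05/0.2323 = 0.000288. Swamee-Jain: f = 0.25/(log₁₀[0.000288/3.7 + 5.74/3.233e+05^0.9])² = 0.25/(log₁₀[7.8e-05 + 6.31e-05])² = 0.25/(-3.85)² = 0.01686.
Darcy-Weisbach: ΔP = f(L/D)(ρV²/2) = 0.01686·(14.75/0.2323)·(0.7728·21.25²/2) = 0.01686·63.5·174.5 = 186.8 Pa.
ΔP = 186.8 Pa = 0.001868 bar.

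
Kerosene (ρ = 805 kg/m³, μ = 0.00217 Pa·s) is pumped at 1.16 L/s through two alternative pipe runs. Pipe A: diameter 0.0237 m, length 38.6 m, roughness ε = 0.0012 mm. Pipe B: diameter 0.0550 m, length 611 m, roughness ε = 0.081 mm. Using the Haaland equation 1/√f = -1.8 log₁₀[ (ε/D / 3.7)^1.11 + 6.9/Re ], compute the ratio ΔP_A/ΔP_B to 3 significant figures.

Pipe A: V = Q/A = 0.00116/0.0004412 = 2.629 m/s; Re = 2.312e+04; ε/D = 5.06e-05; Haaland → f = 0.02492; ΔP_A = f(L/D)(ρV²/2) = 1.129e+05 Pa.
Pipe B: V = Q/A = 0.00116/0.002376 = 0.4883 m/s; Re = 9962; ε/D = 0.00147; Haaland → f = 0.03285; ΔP_B = f(L/D)(ρV²/2) = 3.502e+04 Pa.
ΔP_A/ΔP_B = 1.129e+05/3.502e+04 = 3.23.

ΔP_A/ΔP_B ≈ 3.23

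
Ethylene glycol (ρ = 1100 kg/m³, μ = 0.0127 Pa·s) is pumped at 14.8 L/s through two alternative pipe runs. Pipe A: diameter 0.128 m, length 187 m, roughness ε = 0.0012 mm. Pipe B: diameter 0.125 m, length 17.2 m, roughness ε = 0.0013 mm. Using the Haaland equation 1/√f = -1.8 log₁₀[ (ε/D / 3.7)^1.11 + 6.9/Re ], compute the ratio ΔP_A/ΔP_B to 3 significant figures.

ΔP_A/ΔP_B ≈ 9.72

Pipe A: V = Q/A = 0.0148/0.01287 = 1.15 m/s; Re = 1.275e+04; ε/D = 9.37e-06; Haaland → f = 0.02893; ΔP_A = f(L/D)(ρV²/2) = 3.075e+04 Pa.
Pipe B: V = Q/A = 0.0148/0.01227 = 1.206 m/s; Re = 1.306e+04; ε/D = 1.04e-05; Haaland → f = 0.02875; ΔP_B = f(L/D)(ρV²/2) = 3165 Pa.
ΔP_A/ΔP_B = 3.075e+04/3165 = 9.72.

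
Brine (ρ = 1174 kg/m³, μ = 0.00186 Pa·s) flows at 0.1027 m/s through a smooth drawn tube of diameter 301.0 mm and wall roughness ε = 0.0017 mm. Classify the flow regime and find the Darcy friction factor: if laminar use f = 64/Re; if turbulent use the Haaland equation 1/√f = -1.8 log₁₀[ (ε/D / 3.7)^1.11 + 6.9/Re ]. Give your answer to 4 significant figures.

f ≈ 0.02592

Re = ρVD/μ = 1174·0.1027·0.301/0.00186 = 1.951e+04.
Re > 4000 → turbulent. ε/D = 1.7e-06/0.301 = 5.65e-06; Haaland: 1/√f = -1.8 log₁₀[3.5e-07 + 0.000354] = 6.212, so f = 0.02592.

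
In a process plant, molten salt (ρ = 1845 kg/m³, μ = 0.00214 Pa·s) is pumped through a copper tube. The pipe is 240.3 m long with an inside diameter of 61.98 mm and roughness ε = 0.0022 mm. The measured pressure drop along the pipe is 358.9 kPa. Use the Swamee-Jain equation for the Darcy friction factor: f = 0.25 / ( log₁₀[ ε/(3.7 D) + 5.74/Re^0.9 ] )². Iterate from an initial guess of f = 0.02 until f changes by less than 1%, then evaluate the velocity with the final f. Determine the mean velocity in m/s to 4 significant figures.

Rearranging Darcy-Weisbach: V = √(2·ΔP·D/(f·L·ρ)). With ε/D = 2.2e-06/0.06198 = 3.55e-05, iterate starting from f = 0.02:
  f = 0.02 → V = √(2·3.589e+05·0.06198/(0.02·240.3·1845)) = 2.24 m/s; Re = ρVD/μ = 1.197e+05; f → 0.01745
  f = 0.01745 → V = 2.398 m/s; Re = 1.281e+05; f → 0.01722
  f = 0.01722 → V = 2.414 m/s; Re = 1.29e+05; f → 0.0172
Converged (Δf/f < 1%). With the final f = 0.0172: V = √(2·3.589e+05·0.06198/(0.0172·240.3·1845)) = 2.416 m/s.

V ≈ 2.416 m/s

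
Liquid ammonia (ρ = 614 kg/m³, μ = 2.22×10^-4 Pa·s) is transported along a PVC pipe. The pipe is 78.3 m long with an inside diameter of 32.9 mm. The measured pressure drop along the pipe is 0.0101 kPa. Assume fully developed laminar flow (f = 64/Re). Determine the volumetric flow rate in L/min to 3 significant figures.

For laminar flow, f = 64/Re with Re = ρVD/μ, so Darcy-Weisbach reduces to ΔP = 32μLV/D². Solving for V: V = ΔP·D²/(32μL) = 10.1·(0.0329)²/(32·0.000222·78.3) = 0.01965 m/s.
Check: Re = ρVD/μ = 614·0.01965·0.0329/0.000222 = 1788 < 2300, so the laminar assumption holds.
Q = V·A = 0.01965·(π/4·0.0329²) = 1.671e-05 m³/s = 1.00 L/min.

Q ≈ 1.00 L/min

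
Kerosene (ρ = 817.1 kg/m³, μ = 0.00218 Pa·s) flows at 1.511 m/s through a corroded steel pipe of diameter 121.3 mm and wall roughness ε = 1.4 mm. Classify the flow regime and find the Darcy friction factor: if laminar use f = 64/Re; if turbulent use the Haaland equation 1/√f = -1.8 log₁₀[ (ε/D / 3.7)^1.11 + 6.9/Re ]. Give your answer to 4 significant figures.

f ≈ 0.04064

Re = ρVD/μ = 817.1·1.511·0.1213/0.00218 = 6.87e+04.
Re > 4000 → turbulent. ε/D = 0.0014/0.1213 = 0.0115; Haaland: 1/√f = -1.8 log₁₀[0.00165 + 0.0001] = 4.961, so f = 0.04064.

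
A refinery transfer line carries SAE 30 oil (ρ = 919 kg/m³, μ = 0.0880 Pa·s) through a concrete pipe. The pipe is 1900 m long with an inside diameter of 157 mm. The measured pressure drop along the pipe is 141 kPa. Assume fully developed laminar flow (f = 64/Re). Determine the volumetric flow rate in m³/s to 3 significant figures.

Q ≈ 0.0126 m³/s

For laminar flow, f = 64/Re with Re = ρVD/μ, so Darcy-Weisbach reduces to ΔP = 32μLV/D². Solving for V: V = ΔP·D²/(32μL) = 1.41e+05·(0.157)²/(32·0.088·1900) = 0.6496 m/s.
Check: Re = ρVD/μ = 919·0.6496·0.157/0.088 = 1065 < 2300, so the laminar assumption holds.
Q = V·A = 0.6496·(π/4·0.157²) = 0.01258 m³/s = 0.0126 m³/s.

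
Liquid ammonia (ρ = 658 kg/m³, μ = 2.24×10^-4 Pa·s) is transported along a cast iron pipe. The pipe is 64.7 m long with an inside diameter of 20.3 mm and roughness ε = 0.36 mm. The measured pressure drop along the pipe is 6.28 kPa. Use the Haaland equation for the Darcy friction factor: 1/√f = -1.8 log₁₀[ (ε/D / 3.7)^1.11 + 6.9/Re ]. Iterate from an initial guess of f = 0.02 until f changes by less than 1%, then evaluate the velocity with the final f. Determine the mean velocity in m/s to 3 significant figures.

Rearranging Darcy-Weisbach: V = √(2·ΔP·D/(f·L·ρ)). With ε/D = 0.00036/0.0203 = 0.0177, iterate starting from f = 0.02:
  f = 0.02 → V = √(2·6280·0.0203/(0.02·64.7·658)) = 0.5472 m/s; Re = ρVD/μ = 3.263e+04; f → 0.04779
  f = 0.04779 → V = 0.354 m/s; Re = 2.111e+04; f → 0.04844
  f = 0.04844 → V = 0.3516 m/s; Re = 2.097e+04; f → 0.04845
Converged (Δf/f < 1%). With the final f = 0.04845: V = √(2·6280·0.0203/(0.04845·64.7·658)) = 0.3516 m/s.

V ≈ 0.352 m/s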